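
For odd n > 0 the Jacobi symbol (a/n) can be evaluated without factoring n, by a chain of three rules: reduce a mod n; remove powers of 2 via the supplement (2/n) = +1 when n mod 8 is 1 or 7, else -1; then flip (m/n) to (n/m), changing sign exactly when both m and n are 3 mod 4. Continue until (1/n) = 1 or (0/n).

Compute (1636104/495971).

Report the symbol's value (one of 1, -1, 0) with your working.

1

(1636104/495971): 1636104 mod 495971 = 148191, so (1636104/495971) = (148191/495971)
flip (148191/495971) -> (495971/148191): both odd, 148191 mod 4 = 3, 495971 mod 4 = 3, so the flip contributes -1; sign now -1
(495971/148191): 495971 mod 148191 = 51398, so (495971/148191) = (51398/148191)
factor out 2^1: 51398 = 2^1·25699; with 148191 mod 8 = 7, (2/148191) = +1; sign now -1; continue with (25699/148191)
flip (25699/148191) -> (148191/25699): both odd, 25699 mod 4 = 3, 148191 mod 4 = 3, so the flip contributes -1; sign now +1
(148191/25699): 148191 mod 25699 = 19696, so (148191/25699) = (19696/25699)
factor out 2^4: 19696 = 2^4·1231; with 25699 mod 8 = 3, (2/25699) = -1; sign now +1; continue with (1231/25699)
flip (1231/25699) -> (25699/1231): both odd, 1231 mod 4 = 3, 25699 mod 4 = 3, so the flip contributes -1; sign now -1
(25699/1231): 25699 mod 1231 = 1079, so (25699/1231) = (1079/1231)
flip (1079/1231) -> (1231/1079): both odd, 1079 mod 4 = 3, 1231 mod 4 = 3, so the flip contributes -1; sign now +1
(1231/1079): 1231 mod 1079 = 152, so (1231/1079) = (152/1079)
factor out 2^3: 152 = 2^3·19; with 1079 mod 8 = 7, (2/1079) = +1; sign now +1; continue with (19/1079)
flip (19/1079) -> (1079/19): both odd, 19 mod 4 = 3, 1079 mod 4 = 3, so the flip contributes -1; sign now -1
(1079/19): 1079 mod 19 = 15, so (1079/19) = (15/19)
flip (15/19) -> (19/15): both odd, 15 mod 4 = 3, 19 mod 4 = 3, so the flip contributes -1; sign now +1
(19/15): 19 mod 15 = 4, so (19/15) = (4/15)
factor out 2^2: 4 = 2^2·1; with 15 mod 8 = 7, (2/15) = +1; sign now +1; continue with (1/15)
reached (1/15) = 1, so the symbol is +1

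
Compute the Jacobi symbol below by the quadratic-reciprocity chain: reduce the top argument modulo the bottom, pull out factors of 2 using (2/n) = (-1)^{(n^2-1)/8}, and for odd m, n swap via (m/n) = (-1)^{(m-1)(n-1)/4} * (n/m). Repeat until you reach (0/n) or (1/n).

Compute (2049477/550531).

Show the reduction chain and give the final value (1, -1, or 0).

-1

(2049477/550531) = (397884/550531)   [reduce mod 550531]
397884 = 2^2·99471; (2/550531) = -1 since 550531 mod 8 = 3, so (397884/550531) = (-1)^2·(99471/550531); sign now +1
reciprocity: (99471/550531) = -1·(550531/99471) since 99471 mod 4 = 3, 550531 mod 4 = 3; sign now -1
(550531/99471) = (53176/99471)   [reduce mod 99471]
53176 = 2^3·6647; (2/99471) = +1 since 99471 mod 8 = 7, so (53176/99471) = (+1)^3·(6647/99471); sign now -1
reciprocity: (6647/99471) = -1·(99471/6647) since 6647 mod 4 = 3, 99471 mod 4 = 3; sign now +1
(99471/6647) = (6413/6647)   [reduce mod 6647]
reciprocity: (6413/6647) = +1·(6647/6413) since 6413 mod 4 = 1, 6647 mod 4 = 3; sign now +1
(6647/6413) = (234/6413)   [reduce mod 6413]
234 = 2^1·117; (2/6413) = -1 since 6413 mod 8 = 5, so (234/6413) = (-1)^1·(117/6413); sign now -1
reciprocity: (117/6413) = +1·(6413/117) since 117 mod 4 = 1, 6413 mod 4 = 1; sign now -1
(6413/117) = (95/117)   [reduce mod 117]
reciprocity: (95/117) = +1·(117/95) since 95 mod 4 = 3, 117 mod 4 = 1; sign now -1
(117/95) = (22/95)   [reduce mod 95]
22 = 2^1·11; (2/95) = +1 since 95 mod 8 = 7, so (22/95) = (+1)^1·(11/95); sign now -1
reciprocity: (11/95) = -1·(95/11) since 11 mod 4 = 3, 95 mod 4 = 3; sign now +1
(95/11) = (7/11)   [reduce mod 11]
reciprocity: (7/11) = -1·(11/7) since 7 mod 4 = 3, 11 mod 4 = 3; sign now -1
(11/7) = (4/7)   [reduce mod 7]
4 = 2^2·1; (2/7) = +1 since 7 mod 8 = 7, so (4/7) = (+1)^2·(1/7); sign now -1
(1/7) = 1; final value = sign = -1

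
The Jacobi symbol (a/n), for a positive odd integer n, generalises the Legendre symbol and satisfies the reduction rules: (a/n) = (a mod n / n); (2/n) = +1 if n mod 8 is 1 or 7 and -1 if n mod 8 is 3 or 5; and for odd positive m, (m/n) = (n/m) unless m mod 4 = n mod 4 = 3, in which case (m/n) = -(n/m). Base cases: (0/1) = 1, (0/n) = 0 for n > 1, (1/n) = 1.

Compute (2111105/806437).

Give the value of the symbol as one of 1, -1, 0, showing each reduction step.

(2111105/806437): 2111105 mod 806437 = 498231, so (2111105/806437) = (498231/806437)
flip (498231/806437) -> (806437/498231): both odd, 498231 mod 4 = 3, 806437 mod 4 = 1, so the flip contributes +1; sign now +1
(806437/498231): 806437 mod 498231 = 308206, so (806437/498231) = (308206/498231)
factor out 2^1: 308206 = 2^1·154103; with 498231 mod 8 = 7, (2/498231) = +1; sign now +1; continue with (154103/498231)
flip (154103/498231) -> (498231/154103): both odd, 154103 mod 4 = 3, 498231 mod 4 = 3, so the flip contributes -1; sign now -1
(498231/154103): 498231 mod 154103 = 35922, so (498231/154103) = (35922/154103)
factor out 2^1: 35922 = 2^1·17961; with 154103 mod 8 = 7, (2/154103) = +1; sign now -1; continue with (17961/154103)
flip (17961/154103) -> (154103/17961): both odd, 17961 mod 4 = 1, 154103 mod 4 = 3, so the flip contributes +1; sign now -1
(154103/17961): 154103 mod 17961 = 10415, so (154103/17961) = (10415/17961)
flip (10415/17961) -> (17961/10415): both odd, 10415 mod 4 = 3, 17961 mod 4 = 1, so the flip contributes +1; sign now -1
(17961/10415): 17961 mod 10415 = 7546, so (17961/10415) = (7546/10415)
factor out 2^1: 7546 = 2^1·3773; with 10415 mod 8 = 7, (2/10415) = +1; sign now -1; continue with (3773/10415)
flip (3773/10415) -> (10415/3773): both odd, 3773 mod 4 = 1, 10415 mod 4 = 3, so the flip contributes +1; sign now -1
(10415/3773): 10415 mod 3773 = 2869, so (10415/3773) = (2869/3773)
flip (2869/3773) -> (3773/2869): both odd, 2869 mod 4 = 1, 3773 mod 4 = 1, so the flip contributes +1; sign now -1
(3773/2869): 3773 mod 2869 = 904, so (3773/2869) = (904/2869)
factor out 2^3: 904 = 2^3·113; with 2869 mod 8 = 5, (2/2869) = -1; sign now +1; continue with (113/2869)
flip (113/2869) -> (2869/113): both odd, 113 mod 4 = 1, 2869 mod 4 = 1, so the flip contributes +1; sign now +1
(2869/113): 2869 mod 113 = 44, so (2869/113) = (44/113)
factor out 2^2: 44 = 2^2·11; with 113 mod 8 = 1, (2/113) = +1; sign now +1; continue with (11/113)
flip (11/113) -> (113/11): both odd, 11 mod 4 = 3, 113 mod 4 = 1, so the flip contributes +1; sign now +1
(113/11): 113 mod 11 = 3, so (113/11) = (3/11)
flip (3/11) -> (11/3): both odd, 3 mod 4 = 3, 11 mod 4 = 3, so the flip contributes -1; sign now -1
(11/3): 11 mod 3 = 2, so (11/3) = (2/3)
factor out 2^1: 2 = 2^1·1; with 3 mod 8 = 3, (2/3) = -1; sign now +1; continue with (1/3)
reached (1/3) = 1, so the symbol is +1

1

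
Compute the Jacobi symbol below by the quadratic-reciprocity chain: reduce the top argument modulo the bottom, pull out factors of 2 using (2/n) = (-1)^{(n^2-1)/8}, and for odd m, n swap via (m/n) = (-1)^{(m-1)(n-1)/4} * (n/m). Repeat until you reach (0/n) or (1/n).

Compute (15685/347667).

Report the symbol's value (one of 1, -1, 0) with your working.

-1

reciprocity: (15685/347667) = +1·(347667/15685) since 15685 mod 4 = 1, 347667 mod 4 = 3; sign now +1
(347667/15685) = (2597/15685)   [reduce mod 15685]
reciprocity: (2597/15685) = +1·(15685/2597) since 2597 mod 4 = 1, 15685 mod 4 = 1; sign now +1
(15685/2597) = (103/2597)   [reduce mod 2597]
reciprocity: (103/2597) = +1·(2597/103) since 103 mod 4 = 3, 2597 mod 4 = 1; sign now +1
(2597/103) = (22/103)   [reduce mod 103]
22 = 2^1·11; (2/103) = +1 since 103 mod 8 = 7, so (22/103) = (+1)^1·(11/103); sign now +1
reciprocity: (11/103) = -1·(103/11) since 11 mod 4 = 3, 103 mod 4 = 3; sign now -1
(103/11) = (4/11)   [reduce mod 11]
4 = 2^2·1; (2/11) = -1 since 11 mod 8 = 3, so (4/11) = (-1)^2·(1/11); sign now -1
(1/11) = 1; final value = sign = -1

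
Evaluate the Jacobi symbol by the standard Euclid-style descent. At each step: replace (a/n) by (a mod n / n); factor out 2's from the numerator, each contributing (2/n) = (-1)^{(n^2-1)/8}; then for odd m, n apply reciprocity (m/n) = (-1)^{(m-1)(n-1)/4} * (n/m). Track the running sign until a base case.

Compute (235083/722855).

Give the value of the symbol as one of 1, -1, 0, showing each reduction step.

1

flip (235083/722855) -> (722855/235083): both odd, 235083 mod 4 = 3, 722855 mod 4 = 3, so the flip contributes -1; sign now -1
(722855/235083): 722855 mod 235083 = 17606, so (722855/235083) = (17606/235083)
factor out 2^1: 17606 = 2^1·8803; with 235083 mod 8 = 3, (2/235083) = -1; sign now +1; continue with (8803/235083)
flip (8803/235083) -> (235083/8803): both odd, 8803 mod 4 = 3, 235083 mod 4 = 3, so the flip contributes -1; sign now -1
(235083/8803): 235083 mod 8803 = 6205, so (235083/8803) = (6205/8803)
flip (6205/8803) -> (8803/6205): both odd, 6205 mod 4 = 1, 8803 mod 4 = 3, so the flip contributes +1; sign now -1
(8803/6205): 8803 mod 6205 = 2598, so (8803/6205) = (2598/6205)
factor out 2^1: 2598 = 2^1·1299; with 6205 mod 8 = 5, (2/6205) = -1; sign now +1; continue with (1299/6205)
flip (1299/6205) -> (6205/1299): both odd, 1299 mod 4 = 3, 6205 mod 4 = 1, so the flip contributes +1; sign now +1
(6205/1299): 6205 mod 1299 = 1009, so (6205/1299) = (1009/1299)
flip (1009/1299) -> (1299/1009): both odd, 1009 mod 4 = 1, 1299 mod 4 = 3, so the flip contributes +1; sign now +1
(1299/1009): 1299 mod 1009 = 290, so (1299/1009) = (290/1009)
factor out 2^1: 290 = 2^1·145; with 1009 mod 8 = 1, (2/1009) = +1; sign now +1; continue with (145/1009)
flip (145/1009) -> (1009/145): both odd, 145 mod 4 = 1, 1009 mod 4 = 1, so the flip contributes +1; sign now +1
(1009/145): 1009 mod 145 = 139, so (1009/145) = (139/145)
flip (139/145) -> (145/139): both odd, 139 mod 4 = 3, 145 mod 4 = 1, so the flip contributes +1; sign now +1
(145/139): 145 mod 139 = 6, so (145/139) = (6/139)
factor out 2^1: 6 = 2^1·3; with 139 mod 8 = 3, (2/139) = -1; sign now -1; continue with (3/139)
flip (3/139) -> (139/3): both odd, 3 mod 4 = 3, 139 mod 4 = 3, so the flip contributes -1; sign now +1
(139/3): 139 mod 3 = 1, so (139/3) = (1/3)
reached (1/3) = 1, so the symbol is +1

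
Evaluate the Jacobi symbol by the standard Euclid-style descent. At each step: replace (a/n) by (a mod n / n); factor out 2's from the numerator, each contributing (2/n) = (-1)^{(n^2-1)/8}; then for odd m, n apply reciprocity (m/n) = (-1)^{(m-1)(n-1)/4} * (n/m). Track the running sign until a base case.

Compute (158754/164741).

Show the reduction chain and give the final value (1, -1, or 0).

factor out 2^1: 158754 = 2^1·79377; with 164741 mod 8 = 5, (2/164741) = -1; sign now -1; continue with (79377/164741)
flip (79377/164741) -> (164741/79377): both odd, 79377 mod 4 = 1, 164741 mod 4 = 1, so the flip contributes +1; sign now -1
(164741/79377): 164741 mod 79377 = 5987, so (164741/79377) = (5987/79377)
flip (5987/79377) -> (79377/5987): both odd, 5987 mod 4 = 3, 79377 mod 4 = 1, so the flip contributes +1; sign now -1
(79377/5987): 79377 mod 5987 = 1546, so (79377/5987) = (1546/5987)
factor out 2^1: 1546 = 2^1·773; with 5987 mod 8 = 3, (2/5987) = -1; sign now +1; continue with (773/5987)
flip (773/5987) -> (5987/773): both odd, 773 mod 4 = 1, 5987 mod 4 = 3, so the flip contributes +1; sign now +1
(5987/773): 5987 mod 773 = 576, so (5987/773) = (576/773)
factor out 2^6: 576 = 2^6·9; with 773 mod 8 = 5, (2/773) = -1; sign now +1; continue with (9/773)
flip (9/773) -> (773/9): both odd, 9 mod 4 = 1, 773 mod 4 = 1, so the flip contributes +1; sign now +1
(773/9): 773 mod 9 = 8, so (773/9) = (8/9)
factor out 2^3: 8 = 2^3·1; with 9 mod 8 = 1, (2/9) = +1; sign now +1; continue with (1/9)
reached (1/9) = 1, so the symbol is +1

1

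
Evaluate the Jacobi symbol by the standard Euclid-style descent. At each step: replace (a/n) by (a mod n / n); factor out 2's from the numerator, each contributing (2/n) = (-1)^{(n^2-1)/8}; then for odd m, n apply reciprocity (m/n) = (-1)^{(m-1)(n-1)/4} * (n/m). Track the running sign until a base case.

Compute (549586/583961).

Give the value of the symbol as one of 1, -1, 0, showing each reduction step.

549586 = 2^1·274793; (2/583961) = +1 since 583961 mod 8 = 1, so (549586/583961) = (+1)^1·(274793/583961); sign now +1
reciprocity: (274793/583961) = +1·(583961/274793) since 274793 mod 4 = 1, 583961 mod 4 = 1; sign now +1
(583961/274793) = (34375/274793)   [reduce mod 274793]
reciprocity: (34375/274793) = +1·(274793/34375) since 34375 mod 4 = 3, 274793 mod 4 = 1; sign now +1
(274793/34375) = (34168/34375)   [reduce mod 34375]
34168 = 2^3·4271; (2/34375) = +1 since 34375 mod 8 = 7, so (34168/34375) = (+1)^3·(4271/34375); sign now +1
reciprocity: (4271/34375) = -1·(34375/4271) since 4271 mod 4 = 3, 34375 mod 4 = 3; sign now -1
(34375/4271) = (207/4271)   [reduce mod 4271]
reciprocity: (207/4271) = -1·(4271/207) since 207 mod 4 = 3, 4271 mod 4 = 3; sign now +1
(4271/207) = (131/207)   [reduce mod 207]
reciprocity: (131/207) = -1·(207/131) since 131 mod 4 = 3, 207 mod 4 = 3; sign now -1
(207/131) = (76/131)   [reduce mod 131]
76 = 2^2·19; (2/131) = -1 since 131 mod 8 = 3, so (76/131) = (-1)^2·(19/131); sign now -1
reciprocity: (19/131) = -1·(131/19) since 19 mod 4 = 3, 131 mod 4 = 3; sign now +1
(131/19) = (17/19)   [reduce mod 19]
reciprocity: (17/19) = +1·(19/17) since 17 mod 4 = 1, 19 mod 4 = 3; sign now +1
(19/17) = (2/17)   [reduce mod 17]
2 = 2^1·1; (2/17) = +1 since 17 mod 8 = 1, so (2/17) = (+1)^1·(1/17); sign now +1
(1/17) = 1; final value = sign = +1

1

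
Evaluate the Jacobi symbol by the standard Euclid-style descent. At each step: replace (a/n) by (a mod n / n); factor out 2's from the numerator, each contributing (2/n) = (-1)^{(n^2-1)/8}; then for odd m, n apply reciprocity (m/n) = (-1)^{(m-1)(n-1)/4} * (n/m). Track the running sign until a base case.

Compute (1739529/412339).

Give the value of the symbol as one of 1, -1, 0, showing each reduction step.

1

(1739529/412339) = (90173/412339)   [reduce mod 412339]
reciprocity: (90173/412339) = +1·(412339/90173) since 90173 mod 4 = 1, 412339 mod 4 = 3; sign now +1
(412339/90173) = (51647/90173)   [reduce mod 90173]
reciprocity: (51647/90173) = +1·(90173/51647) since 51647 mod 4 = 3, 90173 mod 4 = 1; sign now +1
(90173/51647) = (38526/51647)   [reduce mod 51647]
38526 = 2^1·19263; (2/51647) = +1 since 51647 mod 8 = 7, so (38526/51647) = (+1)^1·(19263/51647); sign now +1
reciprocity: (19263/51647) = -1·(51647/19263) since 19263 mod 4 = 3, 51647 mod 4 = 3; sign now -1
(51647/19263) = (13121/19263)   [reduce mod 19263]
reciprocity: (13121/19263) = +1·(19263/13121) since 13121 mod 4 = 1, 19263 mod 4 = 3; sign now -1
(19263/13121) = (6142/13121)   [reduce mod 13121]
6142 = 2^1·3071; (2/13121) = +1 since 13121 mod 8 = 1, so (6142/13121) = (+1)^1·(3071/13121); sign now -1
reciprocity: (3071/13121) = +1·(13121/3071) since 3071 mod 4 = 3, 13121 mod 4 = 1; sign now -1
(13121/3071) = (837/3071)   [reduce mod 3071]
reciprocity: (837/3071) = +1·(3071/837) since 837 mod 4 = 1, 3071 mod 4 = 3; sign now -1
(3071/837) = (560/837)   [reduce mod 837]
560 = 2^4·35; (2/837) = -1 since 837 mod 8 = 5, so (560/837) = (-1)^4·(35/837); sign now -1
reciprocity: (35/837) = +1·(837/35) since 35 mod 4 = 3, 837 mod 4 = 1; sign now -1
(837/35) = (32/35)   [reduce mod 35]
32 = 2^5·1; (2/35) = -1 since 35 mod 8 = 3, so (32/35) = (-1)^5·(1/35); sign now +1
(1/35) = 1; final value = sign = +1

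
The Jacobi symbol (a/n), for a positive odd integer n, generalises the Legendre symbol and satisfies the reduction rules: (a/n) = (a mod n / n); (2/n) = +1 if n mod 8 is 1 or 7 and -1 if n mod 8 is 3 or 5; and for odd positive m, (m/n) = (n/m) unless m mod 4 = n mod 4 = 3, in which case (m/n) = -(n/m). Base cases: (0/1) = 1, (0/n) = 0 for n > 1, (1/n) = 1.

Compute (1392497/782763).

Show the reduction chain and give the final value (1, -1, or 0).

1

(1392497/782763): 1392497 mod 782763 = 609734, so (1392497/782763) = (609734/782763)
factor out 2^1: 609734 = 2^1·304867; with 782763 mod 8 = 3, (2/782763) = -1; sign now -1; continue with (304867/782763)
flip (304867/782763) -> (782763/304867): both odd, 304867 mod 4 = 3, 782763 mod 4 = 3, so the flip contributes -1; sign now +1
(782763/304867): 782763 mod 304867 = 173029, so (782763/304867) = (173029/304867)
flip (173029/304867) -> (304867/173029): both odd, 173029 mod 4 = 1, 304867 mod 4 = 3, so the flip contributes +1; sign now +1
(304867/173029): 304867 mod 173029 = 131838, so (304867/173029) = (131838/173029)
factor out 2^1: 131838 = 2^1·65919; with 173029 mod 8 = 5, (2/173029) = -1; sign now -1; continue with (65919/173029)
flip (65919/173029) -> (173029/65919): both odd, 65919 mod 4 = 3, 173029 mod 4 = 1, so the flip contributes +1; sign now -1
(173029/65919): 173029 mod 65919 = 41191, so (173029/65919) = (41191/65919)
flip (41191/65919) -> (65919/41191): both odd, 41191 mod 4 = 3, 65919 mod 4 = 3, so the flip contributes -1; sign now +1
(65919/41191): 65919 mod 41191 = 24728, so (65919/41191) = (24728/41191)
factor out 2^3: 24728 = 2^3·3091; with 41191 mod 8 = 7, (2/41191) = +1; sign now +1; continue with (3091/41191)
flip (3091/41191) -> (41191/3091): both odd, 3091 mod 4 = 3, 41191 mod 4 = 3, so the flip contributes -1; sign now -1
(41191/3091): 41191 mod 3091 = 1008, so (41191/3091) = (1008/3091)
factor out 2^4: 1008 = 2^4·63; with 3091 mod 8 = 3, (2/3091) = -1; sign now -1; continue with (63/3091)
flip (63/3091) -> (3091/63): both odd, 63 mod 4 = 3, 3091 mod 4 = 3, so the flip contributes -1; sign now +1
(3091/63): 3091 mod 63 = 4, so (3091/63) = (4/63)
factor out 2^2: 4 = 2^2·1; with 63 mod 8 = 7, (2/63) = +1; sign now +1; continue with (1/63)
reached (1/63) = 1, so the symbol is +1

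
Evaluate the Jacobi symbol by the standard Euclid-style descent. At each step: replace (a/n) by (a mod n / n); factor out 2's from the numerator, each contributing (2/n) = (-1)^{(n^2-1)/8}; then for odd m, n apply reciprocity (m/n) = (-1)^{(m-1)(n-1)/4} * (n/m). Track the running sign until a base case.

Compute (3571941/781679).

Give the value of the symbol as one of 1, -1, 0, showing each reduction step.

-1

(3571941/781679): 3571941 mod 781679 = 445225, so (3571941/781679) = (445225/781679)
flip (445225/781679) -> (781679/445225): both odd, 445225 mod 4 = 1, 781679 mod 4 = 3, so the flip contributes +1; sign now +1
(781679/445225): 781679 mod 445225 = 336454, so (781679/445225) = (336454/445225)
factor out 2^1: 336454 = 2^1·168227; with 445225 mod 8 = 1, (2/445225) = +1; sign now +1; continue with (168227/445225)
flip (168227/445225) -> (445225/168227): both odd, 168227 mod 4 = 3, 445225 mod 4 = 1, so the flip contributes +1; sign now +1
(445225/168227): 445225 mod 168227 = 108771, so (445225/168227) = (108771/168227)
flip (108771/168227) -> (168227/108771): both odd, 108771 mod 4 = 3, 168227 mod 4 = 3, so the flip contributes -1; sign now -1
(168227/108771): 168227 mod 108771 = 59456, so (168227/108771) = (59456/108771)
factor out 2^6: 59456 = 2^6·929; with 108771 mod 8 = 3, (2/108771) = -1; sign now -1; continue with (929/108771)
flip (929/108771) -> (108771/929): both odd, 929 mod 4 = 1, 108771 mod 4 = 3, so the flip contributes +1; sign now -1
(108771/929): 108771 mod 929 = 78, so (108771/929) = (78/929)
factor out 2^1: 78 = 2^1·39; with 929 mod 8 = 1, (2/929) = +1; sign now -1; continue with (39/929)
flip (39/929) -> (929/39): both odd, 39 mod 4 = 3, 929 mod 4 = 1, so the flip contributes +1; sign now -1
(929/39): 929 mod 39 = 32, so (929/39) = (32/39)
factor out 2^5: 32 = 2^5·1; with 39 mod 8 = 7, (2/39) = +1; sign now -1; continue with (1/39)
reached (1/39) = 1, so the symbol is -1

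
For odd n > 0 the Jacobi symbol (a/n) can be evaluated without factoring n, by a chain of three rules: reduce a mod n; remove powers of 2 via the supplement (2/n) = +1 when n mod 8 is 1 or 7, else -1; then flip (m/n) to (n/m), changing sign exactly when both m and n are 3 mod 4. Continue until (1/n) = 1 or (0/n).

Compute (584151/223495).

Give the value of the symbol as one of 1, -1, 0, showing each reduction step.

(584151/223495): 584151 mod 223495 = 137161, so (584151/223495) = (137161/223495)
flip (137161/223495) -> (223495/137161): both odd, 137161 mod 4 = 1, 223495 mod 4 = 3, so the flip contributes +1; sign now +1
(223495/137161): 223495 mod 137161 = 86334, so (223495/137161) = (86334/137161)
factor out 2^1: 86334 = 2^1·43167; with 137161 mod 8 = 1, (2/137161) = +1; sign now +1; continue with (43167/137161)
flip (43167/137161) -> (137161/43167): both odd, 43167 mod 4 = 3, 137161 mod 4 = 1, so the flip contributes +1; sign now +1
(137161/43167): 137161 mod 43167 = 7660, so (137161/43167) = (7660/43167)
factor out 2^2: 7660 = 2^2·1915; with 43167 mod 8 = 7, (2/43167) = +1; sign now +1; continue with (1915/43167)
flip (1915/43167) -> (43167/1915): both odd, 1915 mod 4 = 3, 43167 mod 4 = 3, so the flip contributes -1; sign now -1
(43167/1915): 43167 mod 1915 = 1037, so (43167/1915) = (1037/1915)
flip (1037/1915) -> (1915/1037): both odd, 1037 mod 4 = 1, 1915 mod 4 = 3, so the flip contributes +1; sign now -1
(1915/1037): 1915 mod 1037 = 878, so (1915/1037) = (878/1037)
factor out 2^1: 878 = 2^1·439; with 1037 mod 8 = 5, (2/1037) = -1; sign now +1; continue with (439/1037)
flip (439/1037) -> (1037/439): both odd, 439 mod 4 = 3, 1037 mod 4 = 1, so the flip contributes +1; sign now +1
(1037/439): 1037 mod 439 = 159, so (1037/439) = (159/439)
flip (159/439) -> (439/159): both odd, 159 mod 4 = 3, 439 mod 4 = 3, so the flip contributes -1; sign now -1
(439/159): 439 mod 159 = 121, so (439/159) = (121/159)
flip (121/159) -> (159/121): both odd, 121 mod 4 = 1, 159 mod 4 = 3, so the flip contributes +1; sign now -1
(159/121): 159 mod 121 = 38, so (159/121) = (38/121)
factor out 2^1: 38 = 2^1·19; with 121 mod 8 = 1, (2/121) = +1; sign now -1; continue with (19/121)
flip (19/121) -> (121/19): both odd, 19 mod 4 = 3, 121 mod 4 = 1, so the flip contributes +1; sign now -1
(121/19): 121 mod 19 = 7, so (121/19) = (7/19)
flip (7/19) -> (19/7): both odd, 7 mod 4 = 3, 19 mod 4 = 3, so the flip contributes -1; sign now +1
(19/7): 19 mod 7 = 5, so (19/7) = (5/7)
flip (5/7) -> (7/5): both odd, 5 mod 4 = 1, 7 mod 4 = 3, so the flip contributes +1; sign now +1
(7/5): 7 mod 5 = 2, so (7/5) = (2/5)
factor out 2^1: 2 = 2^1·1; with 5 mod 8 = 5, (2/5) = -1; sign now -1; continue with (1/5)
reached (1/5) = 1, so the symbol is -1

-1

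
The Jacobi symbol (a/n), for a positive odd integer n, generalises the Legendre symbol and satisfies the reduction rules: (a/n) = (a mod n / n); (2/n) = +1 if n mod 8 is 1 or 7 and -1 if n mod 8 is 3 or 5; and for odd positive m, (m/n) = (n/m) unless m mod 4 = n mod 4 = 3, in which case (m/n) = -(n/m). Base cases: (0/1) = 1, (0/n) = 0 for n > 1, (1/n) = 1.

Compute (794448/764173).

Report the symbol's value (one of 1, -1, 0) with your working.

(794448/764173) = (30275/764173)   [reduce mod 764173]
reciprocity: (30275/764173) = +1·(764173/30275) since 30275 mod 4 = 3, 764173 mod 4 = 1; sign now +1
(764173/30275) = (7298/30275)   [reduce mod 30275]
7298 = 2^1·3649; (2/30275) = -1 since 30275 mod 8 = 3, so (7298/30275) = (-1)^1·(3649/30275); sign now -1
reciprocity: (3649/30275) = +1·(30275/3649) since 3649 mod 4 = 1, 30275 mod 4 = 3; sign now -1
(30275/3649) = (1083/3649)   [reduce mod 3649]
reciprocity: (1083/3649) = +1·(3649/1083) since 1083 mod 4 = 3, 3649 mod 4 = 1; sign now -1
(3649/1083) = (400/1083)   [reduce mod 1083]
400 = 2^4·25; (2/1083) = -1 since 1083 mod 8 = 3, so (400/1083) = (-1)^4·(25/1083); sign now -1
reciprocity: (25/1083) = +1·(1083/25) since 25 mod 4 = 1, 1083 mod 4 = 3; sign now -1
(1083/25) = (8/25)   [reduce mod 25]
8 = 2^3·1; (2/25) = +1 since 25 mod 8 = 1, so (8/25) = (+1)^3·(1/25); sign now -1
(1/25) = 1; final value = sign = -1

-1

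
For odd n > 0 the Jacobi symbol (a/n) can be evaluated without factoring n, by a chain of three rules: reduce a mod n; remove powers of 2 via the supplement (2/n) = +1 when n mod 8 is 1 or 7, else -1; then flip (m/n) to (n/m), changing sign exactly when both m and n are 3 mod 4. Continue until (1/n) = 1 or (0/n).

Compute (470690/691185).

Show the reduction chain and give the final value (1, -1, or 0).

factor out 2^1: 470690 = 2^1·235345; with 691185 mod 8 = 1, (2/691185) = +1; sign now +1; continue with (235345/691185)
flip (235345/691185) -> (691185/235345): both odd, 235345 mod 4 = 1, 691185 mod 4 = 1, so the flip contributes +1; sign now +1
(691185/235345): 691185 mod 235345 = 220495, so (691185/235345) = (220495/235345)
flip (220495/235345) -> (235345/220495): both odd, 220495 mod 4 = 3, 235345 mod 4 = 1, so the flip contributes +1; sign now +1
(235345/220495): 235345 mod 220495 = 14850, so (235345/220495) = (14850/220495)
factor out 2^1: 14850 = 2^1·7425; with 220495 mod 8 = 7, (2/220495) = +1; sign now +1; continue with (7425/220495)
flip (7425/220495) -> (220495/7425): both odd, 7425 mod 4 = 1, 220495 mod 4 = 3, so the flip contributes +1; sign now +1
(220495/7425): 220495 mod 7425 = 5170, so (220495/7425) = (5170/7425)
factor out 2^1: 5170 = 2^1·2585; with 7425 mod 8 = 1, (2/7425) = +1; sign now +1; continue with (2585/7425)
flip (2585/7425) -> (7425/2585): both odd, 2585 mod 4 = 1, 7425 mod 4 = 1, so the flip contributes +1; sign now +1
(7425/2585): 7425 mod 2585 = 2255, so (7425/2585) = (2255/2585)
flip (2255/2585) -> (2585/2255): both odd, 2255 mod 4 = 3, 2585 mod 4 = 1, so the flip contributes +1; sign now +1
(2585/2255): 2585 mod 2255 = 330, so (2585/2255) = (330/2255)
factor out 2^1: 330 = 2^1·165; with 2255 mod 8 = 7, (2/2255) = +1; sign now +1; continue with (165/2255)
flip (165/2255) -> (2255/165): both odd, 165 mod 4 = 1, 2255 mod 4 = 3, so the flip contributes +1; sign now +1
(2255/165): 2255 mod 165 = 110, so (2255/165) = (110/165)
factor out 2^1: 110 = 2^1·55; with 165 mod 8 = 5, (2/165) = -1; sign now -1; continue with (55/165)
flip (55/165) -> (165/55): both odd, 55 mod 4 = 3, 165 mod 4 = 1, so the flip contributes +1; sign now -1
(165/55): 165 mod 55 = 0, so (165/55) = (0/55)
reached (0/55); gcd(a, n) > 1, so (0/55) = 0 and the symbol is 0

0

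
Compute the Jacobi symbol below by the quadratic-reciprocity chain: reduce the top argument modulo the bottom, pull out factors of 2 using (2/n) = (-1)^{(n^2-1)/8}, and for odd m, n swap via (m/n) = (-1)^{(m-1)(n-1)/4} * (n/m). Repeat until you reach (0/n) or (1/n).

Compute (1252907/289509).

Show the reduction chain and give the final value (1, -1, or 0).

-1

(1252907/289509): 1252907 mod 289509 = 94871, so (1252907/289509) = (94871/289509)
flip (94871/289509) -> (289509/94871): both odd, 94871 mod 4 = 3, 289509 mod 4 = 1, so the flip contributes +1; sign now +1
(289509/94871): 289509 mod 94871 = 4896, so (289509/94871) = (4896/94871)
factor out 2^5: 4896 = 2^5·153; with 94871 mod 8 = 7, (2/94871) = +1; sign now +1; continue with (153/94871)
flip (153/94871) -> (94871/153): both odd, 153 mod 4 = 1, 94871 mod 4 = 3, so the flip contributes +1; sign now +1
(94871/153): 94871 mod 153 = 11, so (94871/153) = (11/153)
flip (11/153) -> (153/11): both odd, 11 mod 4 = 3, 153 mod 4 = 1, so the flip contributes +1; sign now +1
(153/11): 153 mod 11 = 10, so (153/11) = (10/11)
factor out 2^1: 10 = 2^1·5; with 11 mod 8 = 3, (2/11) = -1; sign now -1; continue with (5/11)
flip (5/11) -> (11/5): both odd, 5 mod 4 = 1, 11 mod 4 = 3, so the flip contributes +1; sign now -1
(11/5): 11 mod 5 = 1, so (11/5) = (1/5)
reached (1/5) = 1, so the symbol is -1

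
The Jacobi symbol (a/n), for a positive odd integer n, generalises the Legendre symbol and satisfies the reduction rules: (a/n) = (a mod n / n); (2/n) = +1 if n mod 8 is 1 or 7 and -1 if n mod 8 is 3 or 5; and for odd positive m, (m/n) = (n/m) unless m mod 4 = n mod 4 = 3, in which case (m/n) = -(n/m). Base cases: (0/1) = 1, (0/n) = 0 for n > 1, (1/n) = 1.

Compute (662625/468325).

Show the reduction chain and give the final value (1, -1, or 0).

0

(662625/468325) = (194300/468325)   [reduce mod 468325]
194300 = 2^2·48575; (2/468325) = -1 since 468325 mod 8 = 5, so (194300/468325) = (-1)^2·(48575/468325); sign now +1
reciprocity: (48575/468325) = +1·(468325/48575) since 48575 mod 4 = 3, 468325 mod 4 = 1; sign now +1
(468325/48575) = (31150/48575)   [reduce mod 48575]
31150 = 2^1·15575; (2/48575) = +1 since 48575 mod 8 = 7, so (31150/48575) = (+1)^1·(15575/48575); sign now +1
reciprocity: (15575/48575) = -1·(48575/15575) since 15575 mod 4 = 3, 48575 mod 4 = 3; sign now -1
(48575/15575) = (1850/15575)   [reduce mod 15575]
1850 = 2^1·925; (2/15575) = +1 since 15575 mod 8 = 7, so (1850/15575) = (+1)^1·(925/15575); sign now -1
reciprocity: (925/15575) = +1·(15575/925) since 925 mod 4 = 1, 15575 mod 4 = 3; sign now -1
(15575/925) = (775/925)   [reduce mod 925]
reciprocity: (775/925) = +1·(925/775) since 775 mod 4 = 3, 925 mod 4 = 1; sign now -1
(925/775) = (150/775)   [reduce mod 775]
150 = 2^1·75; (2/775) = +1 since 775 mod 8 = 7, so (150/775) = (+1)^1·(75/775); sign now -1
reciprocity: (75/775) = -1·(775/75) since 75 mod 4 = 3, 775 mod 4 = 3; sign now +1
(775/75) = (25/75)   [reduce mod 75]
reciprocity: (25/75) = +1·(75/25) since 25 mod 4 = 1, 75 mod 4 = 3; sign now +1
(75/25) = (0/25)   [reduce mod 25]
(0/25) = 0   [gcd(a, n) > 1]; final value = 0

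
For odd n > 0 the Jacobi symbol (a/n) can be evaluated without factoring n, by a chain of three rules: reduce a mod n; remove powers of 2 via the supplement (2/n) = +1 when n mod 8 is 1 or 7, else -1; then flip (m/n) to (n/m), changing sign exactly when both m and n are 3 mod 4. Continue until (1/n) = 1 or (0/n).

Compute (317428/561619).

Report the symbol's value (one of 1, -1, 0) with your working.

1

317428 = 2^2·79357; (2/561619) = -1 since 561619 mod 8 = 3, so (317428/561619) = (-1)^2·(79357/561619); sign now +1
reciprocity: (79357/561619) = +1·(561619/79357) since 79357 mod 4 = 1, 561619 mod 4 = 3; sign now +1
(561619/79357) = (6120/79357)   [reduce mod 79357]
6120 = 2^3·765; (2/79357) = -1 since 79357 mod 8 = 5, so (6120/79357) = (-1)^3·(765/79357); sign now -1
reciprocity: (765/79357) = +1·(79357/765) since 765 mod 4 = 1, 79357 mod 4 = 1; sign now -1
(79357/765) = (562/765)   [reduce mod 765]
562 = 2^1·281; (2/765) = -1 since 765 mod 8 = 5, so (562/765) = (-1)^1·(281/765); sign now +1
reciprocity: (281/765) = +1·(765/281) since 281 mod 4 = 1, 765 mod 4 = 1; sign now +1
(765/281) = (203/281)   [reduce mod 281]
reciprocity: (203/281) = +1·(281/203) since 203 mod 4 = 3, 281 mod 4 = 1; sign now +1
(281/203) = (78/203)   [reduce mod 203]
78 = 2^1·39; (2/203) = -1 since 203 mod 8 = 3, so (78/203) = (-1)^1·(39/203); sign now -1
reciprocity: (39/203) = -1·(203/39) since 39 mod 4 = 3, 203 mod 4 = 3; sign now +1
(203/39) = (8/39)   [reduce mod 39]
8 = 2^3·1; (2/39) = +1 since 39 mod 8 = 7, so (8/39) = (+1)^3·(1/39); sign now +1
(1/39) = 1; final value = sign = +1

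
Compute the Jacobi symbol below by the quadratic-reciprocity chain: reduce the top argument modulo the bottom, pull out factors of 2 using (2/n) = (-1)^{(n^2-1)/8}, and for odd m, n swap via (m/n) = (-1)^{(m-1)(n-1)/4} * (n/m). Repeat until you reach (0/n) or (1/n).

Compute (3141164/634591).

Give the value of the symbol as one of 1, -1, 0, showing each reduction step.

(3141164/634591) = (602800/634591)   [reduce mod 634591]
602800 = 2^4·37675; (2/634591) = +1 since 634591 mod 8 = 7, so (602800/634591) = (+1)^4·(37675/634591); sign now +1
reciprocity: (37675/634591) = -1·(634591/37675) since 37675 mod 4 = 3, 634591 mod 4 = 3; sign now -1
(634591/37675) = (31791/37675)   [reduce mod 37675]
reciprocity: (31791/37675) = -1·(37675/31791) since 31791 mod 4 = 3, 37675 mod 4 = 3; sign now +1
(37675/31791) = (5884/31791)   [reduce mod 31791]
5884 = 2^2·1471; (2/31791) = +1 since 31791 mod 8 = 7, so (5884/31791) = (+1)^2·(1471/31791); sign now +1
reciprocity: (1471/31791) = -1·(31791/1471) since 1471 mod 4 = 3, 31791 mod 4 = 3; sign now -1
(31791/1471) = (900/1471)   [reduce mod 1471]
900 = 2^2·225; (2/1471) = +1 since 1471 mod 8 = 7, so (900/1471) = (+1)^2·(225/1471); sign now -1
reciprocity: (225/1471) = +1·(1471/225) since 225 mod 4 = 1, 1471 mod 4 = 3; sign now -1
(1471/225) = (121/225)   [reduce mod 225]
reciprocity: (121/225) = +1·(225/121) since 121 mod 4 = 1, 225 mod 4 = 1; sign now -1
(225/121) = (104/121)   [reduce mod 121]
104 = 2^3·13; (2/121) = +1 since 121 mod 8 = 1, so (104/121) = (+1)^3·(13/121); sign now -1
reciprocity: (13/121) = +1·(121/13) since 13 mod 4 = 1, 121 mod 4 = 1; sign now -1
(121/13) = (4/13)   [reduce mod 13]
4 = 2^2·1; (2/13) = -1 since 13 mod 8 = 5, so (4/13) = (-1)^2·(1/13); sign now -1
(1/13) = 1; final value = sign = -1

-1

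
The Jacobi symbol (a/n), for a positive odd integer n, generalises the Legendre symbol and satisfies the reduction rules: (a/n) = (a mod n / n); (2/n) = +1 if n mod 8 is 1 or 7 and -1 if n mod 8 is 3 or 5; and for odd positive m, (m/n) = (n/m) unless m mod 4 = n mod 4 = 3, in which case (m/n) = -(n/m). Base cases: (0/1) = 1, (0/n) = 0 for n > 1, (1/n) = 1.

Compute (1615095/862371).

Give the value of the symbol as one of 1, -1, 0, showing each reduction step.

(1615095/862371) = (752724/862371)   [reduce mod 862371]
752724 = 2^2·188181; (2/862371) = -1 since 862371 mod 8 = 3, so (752724/862371) = (-1)^2·(188181/862371); sign now +1
reciprocity: (188181/862371) = +1·(862371/188181) since 188181 mod 4 = 1, 862371 mod 4 = 3; sign now +1
(862371/188181) = (109647/188181)   [reduce mod 188181]
reciprocity: (109647/188181) = +1·(188181/109647) since 109647 mod 4 = 3, 188181 mod 4 = 1; sign now +1
(188181/109647) = (78534/109647)   [reduce mod 109647]
78534 = 2^1·39267; (2/109647) = +1 since 109647 mod 8 = 7, so (78534/109647) = (+1)^1·(39267/109647); sign now +1
reciprocity: (39267/109647) = -1·(109647/39267) since 39267 mod 4 = 3, 109647 mod 4 = 3; sign now -1
(109647/39267) = (31113/39267)   [reduce mod 39267]
reciprocity: (31113/39267) = +1·(39267/31113) since 31113 mod 4 = 1, 39267 mod 4 = 3; sign now -1
(39267/31113) = (8154/31113)   [reduce mod 31113]
8154 = 2^1·4077; (2/31113) = +1 since 31113 mod 8 = 1, so (8154/31113) = (+1)^1·(4077/31113); sign now -1
reciprocity: (4077/31113) = +1·(31113/4077) since 4077 mod 4 = 1, 31113 mod 4 = 1; sign now -1
(31113/4077) = (2574/4077)   [reduce mod 4077]
2574 = 2^1·1287; (2/4077) = -1 since 4077 mod 8 = 5, so (2574/4077) = (-1)^1·(1287/4077); sign now +1
reciprocity: (1287/4077) = +1·(4077/1287) since 1287 mod 4 = 3, 4077 mod 4 = 1; sign now +1
(4077/1287) = (216/1287)   [reduce mod 1287]
216 = 2^3·27; (2/1287) = +1 since 1287 mod 8 = 7, so (216/1287) = (+1)^3·(27/1287); sign now +1
reciprocity: (27/1287) = -1·(1287/27) since 27 mod 4 = 3, 1287 mod 4 = 3; sign now -1
(1287/27) = (18/27)   [reduce mod 27]
18 = 2^1·9; (2/27) = -1 since 27 mod 8 = 3, so (18/27) = (-1)^1·(9/27); sign now +1
reciprocity: (9/27) = +1·(27/9) since 9 mod 4 = 1, 27 mod 4 = 3; sign now +1
(27/9) = (0/9)   [reduce mod 9]
(0/9) = 0   [gcd(a, n) > 1]; final value = 0

0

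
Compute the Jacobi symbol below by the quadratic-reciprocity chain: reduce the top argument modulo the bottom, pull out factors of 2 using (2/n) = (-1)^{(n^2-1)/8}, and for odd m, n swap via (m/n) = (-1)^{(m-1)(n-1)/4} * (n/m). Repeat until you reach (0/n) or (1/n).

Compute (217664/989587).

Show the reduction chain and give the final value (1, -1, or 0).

-1

217664 = 2^6·3401; (2/989587) = -1 since 989587 mod 8 = 3, so (217664/989587) = (-1)^6·(3401/989587); sign now +1
reciprocity: (3401/989587) = +1·(989587/3401) since 3401 mod 4 = 1, 989587 mod 4 = 3; sign now +1
(989587/3401) = (3297/3401)   [reduce mod 3401]
reciprocity: (3297/3401) = +1·(3401/3297) since 3297 mod 4 = 1, 3401 mod 4 = 1; sign now +1
(3401/3297) = (104/3297)   [reduce mod 3297]
104 = 2^3·13; (2/3297) = +1 since 3297 mod 8 = 1, so (104/3297) = (+1)^3·(13/3297); sign now +1
reciprocity: (13/3297) = +1·(3297/13) since 13 mod 4 = 1, 3297 mod 4 = 1; sign now +1
(3297/13) = (8/13)   [reduce mod 13]
8 = 2^3·1; (2/13) = -1 since 13 mod 8 = 5, so (8/13) = (-1)^3·(1/13); sign now -1
(1/13) = 1; final value = sign = -1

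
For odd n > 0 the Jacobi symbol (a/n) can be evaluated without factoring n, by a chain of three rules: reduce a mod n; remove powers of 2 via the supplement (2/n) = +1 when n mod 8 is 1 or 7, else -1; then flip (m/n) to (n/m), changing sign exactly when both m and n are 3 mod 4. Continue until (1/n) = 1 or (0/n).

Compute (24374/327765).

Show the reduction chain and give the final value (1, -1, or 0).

-1

factor out 2^1: 24374 = 2^1·12187; with 327765 mod 8 = 5, (2/327765) = -1; sign now -1; continue with (12187/327765)
flip (12187/327765) -> (327765/12187): both odd, 12187 mod 4 = 3, 327765 mod 4 = 1, so the flip contributes +1; sign now -1
(327765/12187): 327765 mod 12187 = 10903, so (327765/12187) = (10903/12187)
flip (10903/12187) -> (12187/10903): both odd, 10903 mod 4 = 3, 12187 mod 4 = 3, so the flip contributes -1; sign now +1
(12187/10903): 12187 mod 10903 = 1284, so (12187/10903) = (1284/10903)
factor out 2^2: 1284 = 2^2·321; with 10903 mod 8 = 7, (2/10903) = +1; sign now +1; continue with (321/10903)
flip (321/10903) -> (10903/321): both odd, 321 mod 4 = 1, 10903 mod 4 = 3, so the flip contributes +1; sign now +1
(10903/321): 10903 mod 321 = 310, so (10903/321) = (310/321)
factor out 2^1: 310 = 2^1·155; with 321 mod 8 = 1, (2/321) = +1; sign now +1; continue with (155/321)
flip (155/321) -> (321/155): both odd, 155 mod 4 = 3, 321 mod 4 = 1, so the flip contributes +1; sign now +1
(321/155): 321 mod 155 = 11, so (321/155) = (11/155)
flip (11/155) -> (155/11): both odd, 11 mod 4 = 3, 155 mod 4 = 3, so the flip contributes -1; sign now -1
(155/11): 155 mod 11 = 1, so (155/11) = (1/11)
reached (1/11) = 1, so the symbol is -1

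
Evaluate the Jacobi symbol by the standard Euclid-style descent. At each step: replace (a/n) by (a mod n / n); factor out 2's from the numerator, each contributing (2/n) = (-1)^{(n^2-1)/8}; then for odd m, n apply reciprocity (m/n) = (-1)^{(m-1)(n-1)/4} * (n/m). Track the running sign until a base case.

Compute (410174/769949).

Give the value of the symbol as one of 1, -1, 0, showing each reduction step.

410174 = 2^1·205087; (2/769949) = -1 since 769949 mod 8 = 5, so (410174/769949) = (-1)^1·(205087/769949); sign now -1
reciprocity: (205087/769949) = +1·(769949/205087) since 205087 mod 4 = 3, 769949 mod 4 = 1; sign now -1
(769949/205087) = (154688/205087)   [reduce mod 205087]
154688 = 2^6·2417; (2/205087) = +1 since 205087 mod 8 = 7, so (154688/205087) = (+1)^6·(2417/205087); sign now -1
reciprocity: (2417/205087) = +1·(205087/2417) since 2417 mod 4 = 1, 205087 mod 4 = 3; sign now -1
(205087/2417) = (2059/2417)   [reduce mod 2417]
reciprocity: (2059/2417) = +1·(2417/2059) since 2059 mod 4 = 3, 2417 mod 4 = 1; sign now -1
(2417/2059) = (358/2059)   [reduce mod 2059]
358 = 2^1·179; (2/2059) = -1 since 2059 mod 8 = 3, so (358/2059) = (-1)^1·(179/2059); sign now +1
reciprocity: (179/2059) = -1·(2059/179) since 179 mod 4 = 3, 2059 mod 4 = 3; sign now -1
(2059/179) = (90/179)   [reduce mod 179]
90 = 2^1·45; (2/179) = -1 since 179 mod 8 = 3, so (90/179) = (-1)^1·(45/179); sign now +1
reciprocity: (45/179) = +1·(179/45) since 45 mod 4 = 1, 179 mod 4 = 3; sign now +1
(179/45) = (44/45)   [reduce mod 45]
44 = 2^2·11; (2/45) = -1 since 45 mod 8 = 5, so (44/45) = (-1)^2·(11/45); sign now +1
reciprocity: (11/45) = +1·(45/11) since 11 mod 4 = 3, 45 mod 4 = 1; sign now +1
(45/11) = (1/11)   [reduce mod 11]
(1/11) = 1; final value = sign = +1

1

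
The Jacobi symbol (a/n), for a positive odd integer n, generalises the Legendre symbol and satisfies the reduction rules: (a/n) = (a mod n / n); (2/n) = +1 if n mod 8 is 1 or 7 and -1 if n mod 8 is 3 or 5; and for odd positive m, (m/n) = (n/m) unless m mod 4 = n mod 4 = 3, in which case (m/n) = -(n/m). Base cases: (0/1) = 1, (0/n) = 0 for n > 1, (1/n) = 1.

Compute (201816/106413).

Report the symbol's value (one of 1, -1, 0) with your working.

0

(201816/106413): 201816 mod 106413 = 95403, so (201816/106413) = (95403/106413)
flip (95403/106413) -> (106413/95403): both odd, 95403 mod 4 = 3, 106413 mod 4 = 1, so the flip contributes +1; sign now +1
(106413/95403): 106413 mod 95403 = 11010, so (106413/95403) = (11010/95403)
factor out 2^1: 11010 = 2^1·5505; with 95403 mod 8 = 3, (2/95403) = -1; sign now -1; continue with (5505/95403)
flip (5505/95403) -> (95403/5505): both odd, 5505 mod 4 = 1, 95403 mod 4 = 3, so the flip contributes +1; sign now -1
(95403/5505): 95403 mod 5505 = 1818, so (95403/5505) = (1818/5505)
factor out 2^1: 1818 = 2^1·909; with 5505 mod 8 = 1, (2/5505) = +1; sign now -1; continue with (909/5505)
flip (909/5505) -> (5505/909): both odd, 909 mod 4 = 1, 5505 mod 4 = 1, so the flip contributes +1; sign now -1
(5505/909): 5505 mod 909 = 51, so (5505/909) = (51/909)
flip (51/909) -> (909/51): both odd, 51 mod 4 = 3, 909 mod 4 = 1, so the flip contributes +1; sign now -1
(909/51): 909 mod 51 = 42, so (909/51) = (42/51)
factor out 2^1: 42 = 2^1·21; with 51 mod 8 = 3, (2/51) = -1; sign now +1; continue with (21/51)
flip (21/51) -> (51/21): both odd, 21 mod 4 = 1, 51 mod 4 = 3, so the flip contributes +1; sign now +1
(51/21): 51 mod 21 = 9, so (51/21) = (9/21)
flip (9/21) -> (21/9): both odd, 9 mod 4 = 1, 21 mod 4 = 1, so the flip contributes +1; sign now +1
(21/9): 21 mod 9 = 3, so (21/9) = (3/9)
flip (3/9) -> (9/3): both odd, 3 mod 4 = 3, 9 mod 4 = 1, so the flip contributes +1; sign now +1
(9/3): 9 mod 3 = 0, so (9/3) = (0/3)
reached (0/3); gcd(a, n) > 1, so (0/3) = 0 and the symbol is 0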